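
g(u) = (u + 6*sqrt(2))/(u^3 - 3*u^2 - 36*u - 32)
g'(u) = (u + 6*sqrt(2))*(-3*u^2 + 6*u + 36)/(u^3 - 3*u^2 - 36*u - 32)^2 + 1/(u^3 - 3*u^2 - 36*u - 32) = (u^3 - 3*u^2 - 36*u + 3*(u + 6*sqrt(2))*(-u^2 + 2*u + 12) - 32)/(-u^3 + 3*u^2 + 36*u + 32)^2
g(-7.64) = 0.00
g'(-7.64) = 0.00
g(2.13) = -0.09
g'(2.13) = 0.02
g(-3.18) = 0.27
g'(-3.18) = -0.13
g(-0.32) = -0.39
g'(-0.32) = 0.59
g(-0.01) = -0.27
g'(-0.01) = 0.27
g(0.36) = -0.20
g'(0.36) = 0.14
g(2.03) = -0.10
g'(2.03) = 0.02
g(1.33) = -0.12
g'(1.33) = 0.04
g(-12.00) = 0.00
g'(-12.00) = 0.00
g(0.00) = -0.27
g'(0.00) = 0.27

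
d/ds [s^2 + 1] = 2*s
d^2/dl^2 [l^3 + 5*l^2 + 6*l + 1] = 6*l + 10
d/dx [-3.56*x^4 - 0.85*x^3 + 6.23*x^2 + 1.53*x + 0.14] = -14.24*x^3 - 2.55*x^2 + 12.46*x + 1.53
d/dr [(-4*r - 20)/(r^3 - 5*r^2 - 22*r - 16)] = 8*(r^3 + 5*r^2 - 25*r - 47)/(r^6 - 10*r^5 - 19*r^4 + 188*r^3 + 644*r^2 + 704*r + 256)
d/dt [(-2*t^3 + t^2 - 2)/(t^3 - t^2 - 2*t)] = (t^4 + 8*t^3 + 4*t^2 - 4*t - 4)/(t^2*(t^4 - 2*t^3 - 3*t^2 + 4*t + 4))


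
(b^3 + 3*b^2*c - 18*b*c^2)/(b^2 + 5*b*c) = (b^2 + 3*b*c - 18*c^2)/(b + 5*c)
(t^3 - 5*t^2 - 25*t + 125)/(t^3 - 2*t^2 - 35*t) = (t^2 - 10*t + 25)/(t*(t - 7))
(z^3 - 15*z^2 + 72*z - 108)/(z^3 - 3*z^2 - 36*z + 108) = (z - 6)/(z + 6)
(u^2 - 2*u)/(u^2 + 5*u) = (u - 2)/(u + 5)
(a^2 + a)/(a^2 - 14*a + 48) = a*(a + 1)/(a^2 - 14*a + 48)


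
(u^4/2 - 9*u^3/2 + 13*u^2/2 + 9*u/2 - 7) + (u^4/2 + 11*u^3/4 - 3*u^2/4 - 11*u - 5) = u^4 - 7*u^3/4 + 23*u^2/4 - 13*u/2 - 12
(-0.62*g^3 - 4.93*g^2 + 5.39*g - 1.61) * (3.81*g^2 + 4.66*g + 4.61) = -2.3622*g^5 - 21.6725*g^4 - 5.2961*g^3 - 3.744*g^2 + 17.3453*g - 7.4221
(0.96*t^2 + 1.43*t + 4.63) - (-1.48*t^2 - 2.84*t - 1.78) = 2.44*t^2 + 4.27*t + 6.41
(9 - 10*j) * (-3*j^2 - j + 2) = 30*j^3 - 17*j^2 - 29*j + 18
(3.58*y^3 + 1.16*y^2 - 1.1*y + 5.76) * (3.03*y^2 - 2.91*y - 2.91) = 10.8474*y^5 - 6.903*y^4 - 17.1264*y^3 + 17.2782*y^2 - 13.5606*y - 16.7616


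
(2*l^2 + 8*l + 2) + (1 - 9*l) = 2*l^2 - l + 3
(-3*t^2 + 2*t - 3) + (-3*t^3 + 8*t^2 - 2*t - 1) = -3*t^3 + 5*t^2 - 4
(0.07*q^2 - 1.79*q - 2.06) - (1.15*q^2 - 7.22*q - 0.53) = -1.08*q^2 + 5.43*q - 1.53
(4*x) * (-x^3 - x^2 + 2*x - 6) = -4*x^4 - 4*x^3 + 8*x^2 - 24*x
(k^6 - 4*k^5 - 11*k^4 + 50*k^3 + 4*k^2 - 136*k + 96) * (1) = k^6 - 4*k^5 - 11*k^4 + 50*k^3 + 4*k^2 - 136*k + 96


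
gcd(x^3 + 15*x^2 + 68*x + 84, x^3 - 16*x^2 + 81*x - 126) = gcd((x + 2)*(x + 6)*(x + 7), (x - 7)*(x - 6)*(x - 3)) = 1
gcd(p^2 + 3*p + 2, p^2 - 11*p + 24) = 1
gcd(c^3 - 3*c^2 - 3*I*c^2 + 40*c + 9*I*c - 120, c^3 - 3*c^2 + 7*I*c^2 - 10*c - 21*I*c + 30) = c^2 + c*(-3 + 5*I) - 15*I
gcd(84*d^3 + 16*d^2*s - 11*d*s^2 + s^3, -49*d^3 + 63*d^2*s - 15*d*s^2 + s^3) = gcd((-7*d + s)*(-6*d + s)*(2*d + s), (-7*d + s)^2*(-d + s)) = -7*d + s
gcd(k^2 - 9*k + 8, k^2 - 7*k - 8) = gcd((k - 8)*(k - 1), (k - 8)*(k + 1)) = k - 8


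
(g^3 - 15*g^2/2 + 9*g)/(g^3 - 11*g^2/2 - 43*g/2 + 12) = g*(2*g^2 - 15*g + 18)/(2*g^3 - 11*g^2 - 43*g + 24)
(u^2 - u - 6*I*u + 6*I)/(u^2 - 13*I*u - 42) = (u - 1)/(u - 7*I)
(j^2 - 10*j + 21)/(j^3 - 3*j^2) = (j - 7)/j^2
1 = 1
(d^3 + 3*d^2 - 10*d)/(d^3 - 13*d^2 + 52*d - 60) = d*(d + 5)/(d^2 - 11*d + 30)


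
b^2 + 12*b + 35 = (b + 5)*(b + 7)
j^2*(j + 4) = j^3 + 4*j^2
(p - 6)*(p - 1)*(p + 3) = p^3 - 4*p^2 - 15*p + 18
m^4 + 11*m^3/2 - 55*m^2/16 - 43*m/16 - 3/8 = (m - 1)*(m + 1/4)^2*(m + 6)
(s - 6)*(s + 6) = s^2 - 36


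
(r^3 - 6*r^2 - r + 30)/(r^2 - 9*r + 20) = (r^2 - r - 6)/(r - 4)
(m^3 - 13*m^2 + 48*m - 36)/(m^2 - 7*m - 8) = (-m^3 + 13*m^2 - 48*m + 36)/(-m^2 + 7*m + 8)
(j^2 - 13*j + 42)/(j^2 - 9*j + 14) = (j - 6)/(j - 2)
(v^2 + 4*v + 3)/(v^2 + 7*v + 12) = (v + 1)/(v + 4)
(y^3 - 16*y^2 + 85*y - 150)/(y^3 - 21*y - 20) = (y^2 - 11*y + 30)/(y^2 + 5*y + 4)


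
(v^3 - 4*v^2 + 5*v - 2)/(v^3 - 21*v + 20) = (v^2 - 3*v + 2)/(v^2 + v - 20)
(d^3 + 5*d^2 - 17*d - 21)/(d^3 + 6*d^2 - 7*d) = (d^2 - 2*d - 3)/(d*(d - 1))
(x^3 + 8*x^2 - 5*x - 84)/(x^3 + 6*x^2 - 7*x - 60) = (x + 7)/(x + 5)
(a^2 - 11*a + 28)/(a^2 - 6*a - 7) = (a - 4)/(a + 1)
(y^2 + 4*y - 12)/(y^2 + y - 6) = (y + 6)/(y + 3)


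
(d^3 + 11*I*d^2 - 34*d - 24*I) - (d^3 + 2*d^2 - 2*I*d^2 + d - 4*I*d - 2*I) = -2*d^2 + 13*I*d^2 - 35*d + 4*I*d - 22*I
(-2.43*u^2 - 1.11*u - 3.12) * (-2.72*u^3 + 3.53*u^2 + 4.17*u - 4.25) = 6.6096*u^5 - 5.5587*u^4 - 5.565*u^3 - 5.3148*u^2 - 8.2929*u + 13.26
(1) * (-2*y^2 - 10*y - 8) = -2*y^2 - 10*y - 8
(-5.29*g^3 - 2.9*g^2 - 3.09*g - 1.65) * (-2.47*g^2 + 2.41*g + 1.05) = 13.0663*g^5 - 5.5859*g^4 - 4.9112*g^3 - 6.4164*g^2 - 7.221*g - 1.7325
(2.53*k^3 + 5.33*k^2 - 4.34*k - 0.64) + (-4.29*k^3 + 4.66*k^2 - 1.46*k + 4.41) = -1.76*k^3 + 9.99*k^2 - 5.8*k + 3.77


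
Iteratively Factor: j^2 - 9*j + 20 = (j - 5)*(j - 4)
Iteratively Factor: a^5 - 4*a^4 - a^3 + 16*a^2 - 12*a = (a)*(a^4 - 4*a^3 - a^2 + 16*a - 12) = a*(a + 2)*(a^3 - 6*a^2 + 11*a - 6) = a*(a - 1)*(a + 2)*(a^2 - 5*a + 6) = a*(a - 3)*(a - 1)*(a + 2)*(a - 2)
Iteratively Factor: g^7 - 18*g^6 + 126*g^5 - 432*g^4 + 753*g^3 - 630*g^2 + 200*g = (g - 5)*(g^6 - 13*g^5 + 61*g^4 - 127*g^3 + 118*g^2 - 40*g) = (g - 5)*(g - 1)*(g^5 - 12*g^4 + 49*g^3 - 78*g^2 + 40*g) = (g - 5)^2*(g - 1)*(g^4 - 7*g^3 + 14*g^2 - 8*g) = (g - 5)^2*(g - 4)*(g - 1)*(g^3 - 3*g^2 + 2*g) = (g - 5)^2*(g - 4)*(g - 1)^2*(g^2 - 2*g) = (g - 5)^2*(g - 4)*(g - 2)*(g - 1)^2*(g)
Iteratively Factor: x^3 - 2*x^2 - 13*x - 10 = (x + 2)*(x^2 - 4*x - 5) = (x - 5)*(x + 2)*(x + 1)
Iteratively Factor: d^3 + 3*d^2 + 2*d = (d + 2)*(d^2 + d) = d*(d + 2)*(d + 1)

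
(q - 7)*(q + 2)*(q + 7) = q^3 + 2*q^2 - 49*q - 98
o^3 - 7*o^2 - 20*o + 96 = (o - 8)*(o - 3)*(o + 4)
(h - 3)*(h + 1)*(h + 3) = h^3 + h^2 - 9*h - 9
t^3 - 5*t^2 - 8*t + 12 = (t - 6)*(t - 1)*(t + 2)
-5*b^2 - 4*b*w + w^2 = (-5*b + w)*(b + w)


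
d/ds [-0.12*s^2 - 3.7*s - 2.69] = -0.24*s - 3.7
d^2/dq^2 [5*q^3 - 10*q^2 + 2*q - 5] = 30*q - 20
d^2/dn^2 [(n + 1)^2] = 2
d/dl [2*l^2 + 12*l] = 4*l + 12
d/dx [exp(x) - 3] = exp(x)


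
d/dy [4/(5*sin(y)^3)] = -12*cos(y)/(5*sin(y)^4)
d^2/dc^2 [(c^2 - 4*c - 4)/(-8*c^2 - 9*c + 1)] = 2*(328*c^3 + 744*c^2 + 960*c + 391)/(512*c^6 + 1728*c^5 + 1752*c^4 + 297*c^3 - 219*c^2 + 27*c - 1)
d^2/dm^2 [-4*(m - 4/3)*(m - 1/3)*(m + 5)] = -24*m - 80/3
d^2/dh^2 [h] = 0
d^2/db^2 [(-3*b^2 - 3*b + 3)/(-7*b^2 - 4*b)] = 6*(21*b^3 - 147*b^2 - 84*b - 16)/(b^3*(343*b^3 + 588*b^2 + 336*b + 64))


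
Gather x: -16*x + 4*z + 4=-16*x + 4*z + 4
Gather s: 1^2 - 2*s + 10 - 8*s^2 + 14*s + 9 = -8*s^2 + 12*s + 20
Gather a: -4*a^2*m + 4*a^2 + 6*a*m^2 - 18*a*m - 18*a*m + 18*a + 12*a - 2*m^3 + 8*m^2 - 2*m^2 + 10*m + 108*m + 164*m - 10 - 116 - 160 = a^2*(4 - 4*m) + a*(6*m^2 - 36*m + 30) - 2*m^3 + 6*m^2 + 282*m - 286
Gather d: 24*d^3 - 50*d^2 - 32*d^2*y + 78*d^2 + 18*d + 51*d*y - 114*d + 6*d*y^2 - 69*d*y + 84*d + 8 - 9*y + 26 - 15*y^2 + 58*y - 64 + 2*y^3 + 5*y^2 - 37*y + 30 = 24*d^3 + d^2*(28 - 32*y) + d*(6*y^2 - 18*y - 12) + 2*y^3 - 10*y^2 + 12*y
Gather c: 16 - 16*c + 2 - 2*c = 18 - 18*c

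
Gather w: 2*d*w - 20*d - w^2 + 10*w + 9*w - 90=-20*d - w^2 + w*(2*d + 19) - 90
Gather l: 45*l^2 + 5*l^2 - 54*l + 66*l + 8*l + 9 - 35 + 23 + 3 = 50*l^2 + 20*l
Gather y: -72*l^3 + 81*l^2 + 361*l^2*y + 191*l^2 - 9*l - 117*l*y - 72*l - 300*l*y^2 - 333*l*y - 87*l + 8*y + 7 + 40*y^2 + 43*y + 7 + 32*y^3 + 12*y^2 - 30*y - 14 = -72*l^3 + 272*l^2 - 168*l + 32*y^3 + y^2*(52 - 300*l) + y*(361*l^2 - 450*l + 21)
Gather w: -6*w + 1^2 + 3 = 4 - 6*w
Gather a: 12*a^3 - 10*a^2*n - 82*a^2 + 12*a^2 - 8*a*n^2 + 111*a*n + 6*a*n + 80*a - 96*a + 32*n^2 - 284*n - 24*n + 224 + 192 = 12*a^3 + a^2*(-10*n - 70) + a*(-8*n^2 + 117*n - 16) + 32*n^2 - 308*n + 416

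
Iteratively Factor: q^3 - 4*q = (q)*(q^2 - 4) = q*(q + 2)*(q - 2)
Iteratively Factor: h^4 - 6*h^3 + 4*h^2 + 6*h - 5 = (h - 1)*(h^3 - 5*h^2 - h + 5) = (h - 1)*(h + 1)*(h^2 - 6*h + 5) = (h - 5)*(h - 1)*(h + 1)*(h - 1)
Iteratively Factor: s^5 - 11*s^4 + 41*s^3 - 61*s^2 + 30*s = (s - 5)*(s^4 - 6*s^3 + 11*s^2 - 6*s) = s*(s - 5)*(s^3 - 6*s^2 + 11*s - 6) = s*(s - 5)*(s - 3)*(s^2 - 3*s + 2) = s*(s - 5)*(s - 3)*(s - 1)*(s - 2)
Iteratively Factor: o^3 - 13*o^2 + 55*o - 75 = (o - 5)*(o^2 - 8*o + 15) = (o - 5)^2*(o - 3)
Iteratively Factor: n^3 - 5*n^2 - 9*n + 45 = (n - 5)*(n^2 - 9) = (n - 5)*(n + 3)*(n - 3)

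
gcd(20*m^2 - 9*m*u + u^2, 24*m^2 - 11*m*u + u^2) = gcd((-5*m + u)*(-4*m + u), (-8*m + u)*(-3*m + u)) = 1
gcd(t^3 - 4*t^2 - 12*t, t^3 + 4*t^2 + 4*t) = t^2 + 2*t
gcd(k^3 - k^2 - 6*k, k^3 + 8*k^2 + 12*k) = k^2 + 2*k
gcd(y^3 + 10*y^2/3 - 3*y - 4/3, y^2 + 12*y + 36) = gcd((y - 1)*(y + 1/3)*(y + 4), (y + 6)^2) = 1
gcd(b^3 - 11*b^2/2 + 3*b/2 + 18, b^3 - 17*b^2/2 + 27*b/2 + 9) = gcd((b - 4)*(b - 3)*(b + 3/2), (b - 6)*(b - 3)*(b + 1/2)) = b - 3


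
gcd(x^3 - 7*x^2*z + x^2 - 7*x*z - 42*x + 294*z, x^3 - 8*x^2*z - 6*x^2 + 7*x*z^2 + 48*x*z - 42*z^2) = x^2 - 7*x*z - 6*x + 42*z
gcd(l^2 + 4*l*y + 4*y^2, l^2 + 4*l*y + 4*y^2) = l^2 + 4*l*y + 4*y^2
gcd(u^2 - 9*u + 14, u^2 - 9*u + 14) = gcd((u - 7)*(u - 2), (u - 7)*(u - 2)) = u^2 - 9*u + 14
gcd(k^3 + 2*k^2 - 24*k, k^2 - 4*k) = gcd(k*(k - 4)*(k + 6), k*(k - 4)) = k^2 - 4*k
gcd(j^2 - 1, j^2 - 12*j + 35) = 1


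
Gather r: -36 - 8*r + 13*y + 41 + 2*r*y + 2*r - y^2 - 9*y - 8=r*(2*y - 6) - y^2 + 4*y - 3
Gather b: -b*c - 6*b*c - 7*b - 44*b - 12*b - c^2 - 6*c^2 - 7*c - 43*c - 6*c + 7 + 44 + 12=b*(-7*c - 63) - 7*c^2 - 56*c + 63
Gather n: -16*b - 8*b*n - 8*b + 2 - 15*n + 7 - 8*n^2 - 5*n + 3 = -24*b - 8*n^2 + n*(-8*b - 20) + 12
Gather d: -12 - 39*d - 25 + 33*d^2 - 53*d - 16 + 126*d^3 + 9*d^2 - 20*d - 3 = 126*d^3 + 42*d^2 - 112*d - 56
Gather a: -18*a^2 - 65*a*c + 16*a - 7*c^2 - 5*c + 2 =-18*a^2 + a*(16 - 65*c) - 7*c^2 - 5*c + 2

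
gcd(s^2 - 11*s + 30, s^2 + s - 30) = s - 5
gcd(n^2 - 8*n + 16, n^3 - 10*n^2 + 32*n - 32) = n^2 - 8*n + 16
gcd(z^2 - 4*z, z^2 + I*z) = z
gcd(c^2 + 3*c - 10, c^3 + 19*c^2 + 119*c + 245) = c + 5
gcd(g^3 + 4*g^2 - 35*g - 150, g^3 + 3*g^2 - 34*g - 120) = g^2 - g - 30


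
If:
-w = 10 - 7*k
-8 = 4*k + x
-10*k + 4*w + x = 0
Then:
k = 24/7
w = 14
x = -152/7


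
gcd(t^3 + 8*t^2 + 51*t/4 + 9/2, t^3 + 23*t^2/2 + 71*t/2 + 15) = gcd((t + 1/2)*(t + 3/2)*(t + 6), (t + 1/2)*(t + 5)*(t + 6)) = t^2 + 13*t/2 + 3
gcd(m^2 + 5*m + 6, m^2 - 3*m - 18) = m + 3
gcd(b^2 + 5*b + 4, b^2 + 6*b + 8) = b + 4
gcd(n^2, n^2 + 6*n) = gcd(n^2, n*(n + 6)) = n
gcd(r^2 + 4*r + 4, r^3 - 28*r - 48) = r + 2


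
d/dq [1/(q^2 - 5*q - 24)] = (5 - 2*q)/(-q^2 + 5*q + 24)^2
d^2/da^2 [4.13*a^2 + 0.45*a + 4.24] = 8.26000000000000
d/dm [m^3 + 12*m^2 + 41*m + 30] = 3*m^2 + 24*m + 41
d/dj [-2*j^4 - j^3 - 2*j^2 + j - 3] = -8*j^3 - 3*j^2 - 4*j + 1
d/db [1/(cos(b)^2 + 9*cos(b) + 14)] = (2*cos(b) + 9)*sin(b)/(cos(b)^2 + 9*cos(b) + 14)^2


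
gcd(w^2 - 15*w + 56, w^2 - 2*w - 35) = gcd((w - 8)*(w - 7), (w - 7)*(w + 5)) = w - 7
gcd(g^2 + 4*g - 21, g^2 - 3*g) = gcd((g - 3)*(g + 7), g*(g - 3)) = g - 3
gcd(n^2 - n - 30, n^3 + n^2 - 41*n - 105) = n + 5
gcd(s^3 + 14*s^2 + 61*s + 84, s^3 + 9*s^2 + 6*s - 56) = s^2 + 11*s + 28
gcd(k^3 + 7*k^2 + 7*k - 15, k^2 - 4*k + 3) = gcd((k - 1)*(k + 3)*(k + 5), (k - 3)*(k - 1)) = k - 1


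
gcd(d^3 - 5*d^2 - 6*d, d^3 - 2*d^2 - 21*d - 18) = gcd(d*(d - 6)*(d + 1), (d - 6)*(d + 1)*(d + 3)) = d^2 - 5*d - 6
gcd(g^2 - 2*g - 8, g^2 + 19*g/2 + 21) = 1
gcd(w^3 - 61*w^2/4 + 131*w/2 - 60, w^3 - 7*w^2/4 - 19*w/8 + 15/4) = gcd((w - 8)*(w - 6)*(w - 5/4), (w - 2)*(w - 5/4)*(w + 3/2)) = w - 5/4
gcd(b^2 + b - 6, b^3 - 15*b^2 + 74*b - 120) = 1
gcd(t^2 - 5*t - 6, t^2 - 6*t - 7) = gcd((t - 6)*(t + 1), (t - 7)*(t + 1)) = t + 1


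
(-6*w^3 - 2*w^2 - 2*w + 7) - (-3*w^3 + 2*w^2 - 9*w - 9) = -3*w^3 - 4*w^2 + 7*w + 16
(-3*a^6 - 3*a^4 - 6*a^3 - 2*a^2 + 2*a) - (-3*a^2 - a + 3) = -3*a^6 - 3*a^4 - 6*a^3 + a^2 + 3*a - 3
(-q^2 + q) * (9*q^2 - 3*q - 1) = -9*q^4 + 12*q^3 - 2*q^2 - q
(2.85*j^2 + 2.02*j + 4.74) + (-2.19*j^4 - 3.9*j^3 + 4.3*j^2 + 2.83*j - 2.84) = -2.19*j^4 - 3.9*j^3 + 7.15*j^2 + 4.85*j + 1.9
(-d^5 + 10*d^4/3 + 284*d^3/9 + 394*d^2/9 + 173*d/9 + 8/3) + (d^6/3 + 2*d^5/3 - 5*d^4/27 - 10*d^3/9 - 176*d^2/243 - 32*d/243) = d^6/3 - d^5/3 + 85*d^4/27 + 274*d^3/9 + 10462*d^2/243 + 4639*d/243 + 8/3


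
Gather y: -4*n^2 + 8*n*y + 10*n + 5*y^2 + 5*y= -4*n^2 + 10*n + 5*y^2 + y*(8*n + 5)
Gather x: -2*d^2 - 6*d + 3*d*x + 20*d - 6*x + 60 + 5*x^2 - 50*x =-2*d^2 + 14*d + 5*x^2 + x*(3*d - 56) + 60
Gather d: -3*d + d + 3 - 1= 2 - 2*d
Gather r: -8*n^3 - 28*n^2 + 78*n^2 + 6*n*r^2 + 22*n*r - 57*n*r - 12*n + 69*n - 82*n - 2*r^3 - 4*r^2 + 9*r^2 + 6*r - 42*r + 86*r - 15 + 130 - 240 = -8*n^3 + 50*n^2 - 25*n - 2*r^3 + r^2*(6*n + 5) + r*(50 - 35*n) - 125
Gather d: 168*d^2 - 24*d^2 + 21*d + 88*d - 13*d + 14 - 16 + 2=144*d^2 + 96*d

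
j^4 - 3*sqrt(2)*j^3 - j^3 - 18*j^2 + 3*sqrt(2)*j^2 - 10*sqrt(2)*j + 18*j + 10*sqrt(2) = (j - 1)*(j - 5*sqrt(2))*(j + sqrt(2))^2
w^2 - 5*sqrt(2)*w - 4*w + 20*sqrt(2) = (w - 4)*(w - 5*sqrt(2))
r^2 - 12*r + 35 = (r - 7)*(r - 5)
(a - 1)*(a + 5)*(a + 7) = a^3 + 11*a^2 + 23*a - 35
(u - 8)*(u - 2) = u^2 - 10*u + 16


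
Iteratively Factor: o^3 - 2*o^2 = (o)*(o^2 - 2*o) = o^2*(o - 2)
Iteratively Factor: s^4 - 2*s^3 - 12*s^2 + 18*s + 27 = (s + 1)*(s^3 - 3*s^2 - 9*s + 27) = (s - 3)*(s + 1)*(s^2 - 9) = (s - 3)*(s + 1)*(s + 3)*(s - 3)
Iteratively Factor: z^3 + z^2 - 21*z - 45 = (z + 3)*(z^2 - 2*z - 15) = (z - 5)*(z + 3)*(z + 3)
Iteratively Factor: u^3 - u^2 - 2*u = (u + 1)*(u^2 - 2*u) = u*(u + 1)*(u - 2)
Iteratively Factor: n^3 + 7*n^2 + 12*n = (n + 3)*(n^2 + 4*n) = (n + 3)*(n + 4)*(n)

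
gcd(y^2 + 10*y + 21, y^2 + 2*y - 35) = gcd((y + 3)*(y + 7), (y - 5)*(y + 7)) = y + 7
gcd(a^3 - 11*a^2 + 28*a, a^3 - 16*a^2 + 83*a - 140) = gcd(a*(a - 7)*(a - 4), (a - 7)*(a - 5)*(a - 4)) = a^2 - 11*a + 28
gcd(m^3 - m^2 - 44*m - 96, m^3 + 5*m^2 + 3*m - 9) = m + 3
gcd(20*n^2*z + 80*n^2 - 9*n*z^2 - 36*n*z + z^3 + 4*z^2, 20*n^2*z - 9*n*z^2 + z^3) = 20*n^2 - 9*n*z + z^2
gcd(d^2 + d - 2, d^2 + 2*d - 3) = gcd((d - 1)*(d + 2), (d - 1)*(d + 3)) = d - 1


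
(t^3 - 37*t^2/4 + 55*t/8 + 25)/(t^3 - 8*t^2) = 1 - 5/(4*t) - 25/(8*t^2)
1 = 1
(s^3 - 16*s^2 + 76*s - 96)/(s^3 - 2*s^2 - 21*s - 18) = (s^2 - 10*s + 16)/(s^2 + 4*s + 3)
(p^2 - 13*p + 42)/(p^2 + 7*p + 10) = (p^2 - 13*p + 42)/(p^2 + 7*p + 10)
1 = 1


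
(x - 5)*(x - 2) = x^2 - 7*x + 10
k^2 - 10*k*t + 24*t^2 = (k - 6*t)*(k - 4*t)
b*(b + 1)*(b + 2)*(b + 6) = b^4 + 9*b^3 + 20*b^2 + 12*b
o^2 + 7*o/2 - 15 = (o - 5/2)*(o + 6)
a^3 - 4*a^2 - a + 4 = (a - 4)*(a - 1)*(a + 1)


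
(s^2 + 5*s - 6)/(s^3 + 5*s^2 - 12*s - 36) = (s - 1)/(s^2 - s - 6)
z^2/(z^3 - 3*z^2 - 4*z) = z/(z^2 - 3*z - 4)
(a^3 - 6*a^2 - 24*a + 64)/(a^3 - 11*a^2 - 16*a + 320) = (a^2 + 2*a - 8)/(a^2 - 3*a - 40)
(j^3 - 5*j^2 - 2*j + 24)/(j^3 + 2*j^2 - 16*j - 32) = (j - 3)/(j + 4)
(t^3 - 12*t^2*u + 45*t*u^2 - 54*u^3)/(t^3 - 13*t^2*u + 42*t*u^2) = (t^2 - 6*t*u + 9*u^2)/(t*(t - 7*u))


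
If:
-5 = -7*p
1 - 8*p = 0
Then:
No Solution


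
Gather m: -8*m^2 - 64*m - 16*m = -8*m^2 - 80*m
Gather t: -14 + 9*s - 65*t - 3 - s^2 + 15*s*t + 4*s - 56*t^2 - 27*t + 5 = -s^2 + 13*s - 56*t^2 + t*(15*s - 92) - 12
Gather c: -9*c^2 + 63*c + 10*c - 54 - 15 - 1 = -9*c^2 + 73*c - 70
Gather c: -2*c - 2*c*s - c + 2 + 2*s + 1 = c*(-2*s - 3) + 2*s + 3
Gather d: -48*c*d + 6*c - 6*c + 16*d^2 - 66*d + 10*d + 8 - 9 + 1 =16*d^2 + d*(-48*c - 56)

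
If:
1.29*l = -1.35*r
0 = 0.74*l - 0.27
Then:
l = 0.36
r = -0.35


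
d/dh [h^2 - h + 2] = 2*h - 1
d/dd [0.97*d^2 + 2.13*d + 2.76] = 1.94*d + 2.13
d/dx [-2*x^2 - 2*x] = -4*x - 2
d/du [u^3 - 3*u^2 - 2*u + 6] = 3*u^2 - 6*u - 2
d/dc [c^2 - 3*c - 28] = 2*c - 3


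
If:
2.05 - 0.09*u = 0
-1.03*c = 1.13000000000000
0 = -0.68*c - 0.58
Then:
No Solution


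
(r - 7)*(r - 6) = r^2 - 13*r + 42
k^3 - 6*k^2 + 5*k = k*(k - 5)*(k - 1)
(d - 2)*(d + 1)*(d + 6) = d^3 + 5*d^2 - 8*d - 12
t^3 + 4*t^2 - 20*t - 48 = (t - 4)*(t + 2)*(t + 6)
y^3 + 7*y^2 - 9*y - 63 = (y - 3)*(y + 3)*(y + 7)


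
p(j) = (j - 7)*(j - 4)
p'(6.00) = 1.00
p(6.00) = -2.00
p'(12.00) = 13.00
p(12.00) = 40.00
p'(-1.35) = -13.70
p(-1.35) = 44.67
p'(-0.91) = -12.82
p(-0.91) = 38.84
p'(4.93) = -1.14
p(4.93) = -1.93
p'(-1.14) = -13.28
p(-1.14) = 41.84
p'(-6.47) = -23.94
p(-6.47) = 141.03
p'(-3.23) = -17.46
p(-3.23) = 73.96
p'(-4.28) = -19.56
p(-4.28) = 93.40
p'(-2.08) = -15.16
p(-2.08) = 55.21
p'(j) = 2*j - 11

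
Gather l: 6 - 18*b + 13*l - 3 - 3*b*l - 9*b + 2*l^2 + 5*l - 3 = -27*b + 2*l^2 + l*(18 - 3*b)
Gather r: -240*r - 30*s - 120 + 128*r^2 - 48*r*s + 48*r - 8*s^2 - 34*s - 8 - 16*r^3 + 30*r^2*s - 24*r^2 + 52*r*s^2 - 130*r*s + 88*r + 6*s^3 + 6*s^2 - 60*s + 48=-16*r^3 + r^2*(30*s + 104) + r*(52*s^2 - 178*s - 104) + 6*s^3 - 2*s^2 - 124*s - 80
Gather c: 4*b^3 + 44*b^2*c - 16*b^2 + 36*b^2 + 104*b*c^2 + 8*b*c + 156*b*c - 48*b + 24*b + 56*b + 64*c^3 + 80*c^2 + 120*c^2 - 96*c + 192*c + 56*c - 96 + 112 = 4*b^3 + 20*b^2 + 32*b + 64*c^3 + c^2*(104*b + 200) + c*(44*b^2 + 164*b + 152) + 16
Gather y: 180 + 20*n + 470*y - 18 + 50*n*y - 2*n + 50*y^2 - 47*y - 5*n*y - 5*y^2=18*n + 45*y^2 + y*(45*n + 423) + 162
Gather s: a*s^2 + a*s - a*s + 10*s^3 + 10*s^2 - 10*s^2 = a*s^2 + 10*s^3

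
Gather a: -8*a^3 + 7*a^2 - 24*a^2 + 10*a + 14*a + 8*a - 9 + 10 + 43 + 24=-8*a^3 - 17*a^2 + 32*a + 68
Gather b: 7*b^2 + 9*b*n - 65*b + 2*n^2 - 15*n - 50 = 7*b^2 + b*(9*n - 65) + 2*n^2 - 15*n - 50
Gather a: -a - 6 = -a - 6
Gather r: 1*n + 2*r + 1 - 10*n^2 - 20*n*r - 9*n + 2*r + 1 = -10*n^2 - 8*n + r*(4 - 20*n) + 2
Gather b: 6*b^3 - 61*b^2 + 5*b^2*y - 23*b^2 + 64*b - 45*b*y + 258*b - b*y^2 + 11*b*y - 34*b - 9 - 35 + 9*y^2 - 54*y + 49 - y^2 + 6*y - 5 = 6*b^3 + b^2*(5*y - 84) + b*(-y^2 - 34*y + 288) + 8*y^2 - 48*y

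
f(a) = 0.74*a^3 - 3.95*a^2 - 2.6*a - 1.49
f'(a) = 2.22*a^2 - 7.9*a - 2.6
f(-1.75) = -13.00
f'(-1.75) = 18.02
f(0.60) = -4.31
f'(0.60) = -6.54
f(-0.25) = -1.10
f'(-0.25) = -0.49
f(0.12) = -1.86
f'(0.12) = -3.52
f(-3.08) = -52.57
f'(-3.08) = 42.79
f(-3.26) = -60.63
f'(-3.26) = 46.75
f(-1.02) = -3.73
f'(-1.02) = 7.77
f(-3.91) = -95.95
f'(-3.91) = 62.23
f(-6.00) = -287.93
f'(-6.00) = 124.72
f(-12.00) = -1817.81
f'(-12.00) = 411.88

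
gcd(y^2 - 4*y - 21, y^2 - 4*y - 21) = y^2 - 4*y - 21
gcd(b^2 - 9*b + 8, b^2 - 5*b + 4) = b - 1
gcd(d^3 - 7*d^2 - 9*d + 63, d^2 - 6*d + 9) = d - 3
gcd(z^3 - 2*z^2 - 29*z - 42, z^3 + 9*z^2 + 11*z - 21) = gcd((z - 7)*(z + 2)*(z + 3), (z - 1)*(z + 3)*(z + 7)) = z + 3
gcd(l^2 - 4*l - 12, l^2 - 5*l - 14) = l + 2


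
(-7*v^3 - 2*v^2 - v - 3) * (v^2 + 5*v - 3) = -7*v^5 - 37*v^4 + 10*v^3 - 2*v^2 - 12*v + 9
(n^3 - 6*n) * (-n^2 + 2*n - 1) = -n^5 + 2*n^4 + 5*n^3 - 12*n^2 + 6*n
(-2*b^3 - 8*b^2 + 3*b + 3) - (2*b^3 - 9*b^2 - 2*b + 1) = -4*b^3 + b^2 + 5*b + 2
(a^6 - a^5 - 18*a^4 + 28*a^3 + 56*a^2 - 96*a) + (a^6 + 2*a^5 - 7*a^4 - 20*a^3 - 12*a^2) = 2*a^6 + a^5 - 25*a^4 + 8*a^3 + 44*a^2 - 96*a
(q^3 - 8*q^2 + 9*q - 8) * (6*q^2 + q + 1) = 6*q^5 - 47*q^4 + 47*q^3 - 47*q^2 + q - 8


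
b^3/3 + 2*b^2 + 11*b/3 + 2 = (b/3 + 1)*(b + 1)*(b + 2)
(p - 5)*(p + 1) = p^2 - 4*p - 5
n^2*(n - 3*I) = n^3 - 3*I*n^2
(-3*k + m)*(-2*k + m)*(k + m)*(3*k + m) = 18*k^4 + 9*k^3*m - 11*k^2*m^2 - k*m^3 + m^4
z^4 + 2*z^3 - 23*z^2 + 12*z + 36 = (z - 3)*(z - 2)*(z + 1)*(z + 6)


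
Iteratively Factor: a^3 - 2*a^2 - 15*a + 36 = (a + 4)*(a^2 - 6*a + 9) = (a - 3)*(a + 4)*(a - 3)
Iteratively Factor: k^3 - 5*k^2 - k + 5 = (k - 1)*(k^2 - 4*k - 5) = (k - 1)*(k + 1)*(k - 5)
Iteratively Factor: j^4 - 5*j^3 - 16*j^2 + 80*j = (j - 5)*(j^3 - 16*j) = j*(j - 5)*(j^2 - 16) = j*(j - 5)*(j - 4)*(j + 4)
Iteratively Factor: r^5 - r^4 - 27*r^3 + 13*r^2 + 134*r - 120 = (r + 3)*(r^4 - 4*r^3 - 15*r^2 + 58*r - 40) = (r - 1)*(r + 3)*(r^3 - 3*r^2 - 18*r + 40) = (r - 5)*(r - 1)*(r + 3)*(r^2 + 2*r - 8) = (r - 5)*(r - 1)*(r + 3)*(r + 4)*(r - 2)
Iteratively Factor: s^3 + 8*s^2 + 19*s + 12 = (s + 3)*(s^2 + 5*s + 4) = (s + 1)*(s + 3)*(s + 4)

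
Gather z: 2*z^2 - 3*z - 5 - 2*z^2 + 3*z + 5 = 0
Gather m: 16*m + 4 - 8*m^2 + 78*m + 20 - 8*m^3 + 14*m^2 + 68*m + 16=-8*m^3 + 6*m^2 + 162*m + 40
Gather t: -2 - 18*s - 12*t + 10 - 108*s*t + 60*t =-18*s + t*(48 - 108*s) + 8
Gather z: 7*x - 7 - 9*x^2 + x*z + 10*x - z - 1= -9*x^2 + 17*x + z*(x - 1) - 8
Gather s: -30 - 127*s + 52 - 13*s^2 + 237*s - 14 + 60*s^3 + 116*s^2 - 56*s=60*s^3 + 103*s^2 + 54*s + 8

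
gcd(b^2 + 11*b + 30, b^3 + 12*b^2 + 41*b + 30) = b^2 + 11*b + 30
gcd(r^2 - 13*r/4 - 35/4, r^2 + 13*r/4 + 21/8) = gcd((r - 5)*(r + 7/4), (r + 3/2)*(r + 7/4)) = r + 7/4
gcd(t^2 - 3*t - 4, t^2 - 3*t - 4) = t^2 - 3*t - 4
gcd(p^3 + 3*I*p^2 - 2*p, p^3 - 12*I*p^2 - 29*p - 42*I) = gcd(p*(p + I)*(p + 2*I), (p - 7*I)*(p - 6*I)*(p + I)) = p + I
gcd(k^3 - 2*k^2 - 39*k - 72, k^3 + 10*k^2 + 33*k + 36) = k^2 + 6*k + 9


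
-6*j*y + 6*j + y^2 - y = (-6*j + y)*(y - 1)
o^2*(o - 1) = o^3 - o^2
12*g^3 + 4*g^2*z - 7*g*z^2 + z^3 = (-6*g + z)*(-2*g + z)*(g + z)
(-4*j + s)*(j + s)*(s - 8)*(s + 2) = -4*j^2*s^2 + 24*j^2*s + 64*j^2 - 3*j*s^3 + 18*j*s^2 + 48*j*s + s^4 - 6*s^3 - 16*s^2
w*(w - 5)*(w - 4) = w^3 - 9*w^2 + 20*w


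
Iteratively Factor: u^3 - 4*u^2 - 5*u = (u + 1)*(u^2 - 5*u) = u*(u + 1)*(u - 5)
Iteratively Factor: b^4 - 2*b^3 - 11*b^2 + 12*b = (b - 1)*(b^3 - b^2 - 12*b) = (b - 4)*(b - 1)*(b^2 + 3*b) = b*(b - 4)*(b - 1)*(b + 3)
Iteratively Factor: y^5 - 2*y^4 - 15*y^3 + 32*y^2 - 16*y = (y)*(y^4 - 2*y^3 - 15*y^2 + 32*y - 16) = y*(y - 1)*(y^3 - y^2 - 16*y + 16) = y*(y - 4)*(y - 1)*(y^2 + 3*y - 4) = y*(y - 4)*(y - 1)^2*(y + 4)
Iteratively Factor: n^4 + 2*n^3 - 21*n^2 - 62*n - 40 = (n - 5)*(n^3 + 7*n^2 + 14*n + 8) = (n - 5)*(n + 1)*(n^2 + 6*n + 8) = (n - 5)*(n + 1)*(n + 2)*(n + 4)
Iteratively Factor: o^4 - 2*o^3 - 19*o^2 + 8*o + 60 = (o + 3)*(o^3 - 5*o^2 - 4*o + 20) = (o - 5)*(o + 3)*(o^2 - 4) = (o - 5)*(o + 2)*(o + 3)*(o - 2)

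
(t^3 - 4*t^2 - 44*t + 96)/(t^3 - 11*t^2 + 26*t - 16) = (t + 6)/(t - 1)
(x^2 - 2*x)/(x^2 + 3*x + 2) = x*(x - 2)/(x^2 + 3*x + 2)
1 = 1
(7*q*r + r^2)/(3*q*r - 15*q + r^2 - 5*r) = r*(7*q + r)/(3*q*r - 15*q + r^2 - 5*r)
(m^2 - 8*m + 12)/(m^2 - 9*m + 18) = (m - 2)/(m - 3)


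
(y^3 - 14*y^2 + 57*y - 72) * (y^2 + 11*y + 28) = y^5 - 3*y^4 - 69*y^3 + 163*y^2 + 804*y - 2016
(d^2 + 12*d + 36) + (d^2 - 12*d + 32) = 2*d^2 + 68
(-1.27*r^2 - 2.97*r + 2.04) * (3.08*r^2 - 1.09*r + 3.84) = -3.9116*r^4 - 7.7633*r^3 + 4.6437*r^2 - 13.6284*r + 7.8336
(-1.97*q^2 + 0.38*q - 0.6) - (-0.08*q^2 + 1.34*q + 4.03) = -1.89*q^2 - 0.96*q - 4.63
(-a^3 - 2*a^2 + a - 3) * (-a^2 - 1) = a^5 + 2*a^4 + 5*a^2 - a + 3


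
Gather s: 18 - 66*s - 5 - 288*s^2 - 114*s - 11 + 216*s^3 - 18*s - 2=216*s^3 - 288*s^2 - 198*s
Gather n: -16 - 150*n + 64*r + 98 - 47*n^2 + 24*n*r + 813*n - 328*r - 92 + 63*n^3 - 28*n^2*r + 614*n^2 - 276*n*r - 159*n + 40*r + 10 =63*n^3 + n^2*(567 - 28*r) + n*(504 - 252*r) - 224*r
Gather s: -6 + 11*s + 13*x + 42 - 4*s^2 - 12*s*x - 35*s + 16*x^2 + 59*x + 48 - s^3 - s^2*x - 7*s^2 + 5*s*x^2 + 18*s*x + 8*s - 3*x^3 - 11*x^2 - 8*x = -s^3 + s^2*(-x - 11) + s*(5*x^2 + 6*x - 16) - 3*x^3 + 5*x^2 + 64*x + 84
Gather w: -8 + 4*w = 4*w - 8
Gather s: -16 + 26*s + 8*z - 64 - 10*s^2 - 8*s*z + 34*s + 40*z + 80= -10*s^2 + s*(60 - 8*z) + 48*z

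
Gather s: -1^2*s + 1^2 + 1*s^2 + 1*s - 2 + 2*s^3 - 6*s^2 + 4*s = 2*s^3 - 5*s^2 + 4*s - 1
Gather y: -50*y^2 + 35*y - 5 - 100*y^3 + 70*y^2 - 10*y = -100*y^3 + 20*y^2 + 25*y - 5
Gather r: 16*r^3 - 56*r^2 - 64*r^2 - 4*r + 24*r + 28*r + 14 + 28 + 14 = 16*r^3 - 120*r^2 + 48*r + 56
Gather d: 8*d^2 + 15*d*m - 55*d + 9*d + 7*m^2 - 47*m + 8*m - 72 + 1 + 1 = 8*d^2 + d*(15*m - 46) + 7*m^2 - 39*m - 70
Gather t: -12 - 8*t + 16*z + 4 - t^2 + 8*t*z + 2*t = -t^2 + t*(8*z - 6) + 16*z - 8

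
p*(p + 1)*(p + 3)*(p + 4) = p^4 + 8*p^3 + 19*p^2 + 12*p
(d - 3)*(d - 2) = d^2 - 5*d + 6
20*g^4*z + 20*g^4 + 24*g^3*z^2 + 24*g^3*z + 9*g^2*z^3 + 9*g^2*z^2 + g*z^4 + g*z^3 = (2*g + z)^2*(5*g + z)*(g*z + g)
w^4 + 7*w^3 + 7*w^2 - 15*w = w*(w - 1)*(w + 3)*(w + 5)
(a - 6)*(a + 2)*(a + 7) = a^3 + 3*a^2 - 40*a - 84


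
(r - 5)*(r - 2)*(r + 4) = r^3 - 3*r^2 - 18*r + 40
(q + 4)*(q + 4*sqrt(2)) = q^2 + 4*q + 4*sqrt(2)*q + 16*sqrt(2)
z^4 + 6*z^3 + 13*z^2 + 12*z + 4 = (z + 1)^2*(z + 2)^2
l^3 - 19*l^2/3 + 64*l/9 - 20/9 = (l - 5)*(l - 2/3)^2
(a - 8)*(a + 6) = a^2 - 2*a - 48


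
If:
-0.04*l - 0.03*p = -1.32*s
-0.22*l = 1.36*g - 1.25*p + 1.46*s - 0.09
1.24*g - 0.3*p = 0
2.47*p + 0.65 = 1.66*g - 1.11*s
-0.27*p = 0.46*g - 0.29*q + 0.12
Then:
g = -0.07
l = -0.67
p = -0.30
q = 0.02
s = -0.03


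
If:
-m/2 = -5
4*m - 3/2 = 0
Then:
No Solution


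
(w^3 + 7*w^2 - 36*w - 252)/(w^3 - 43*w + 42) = (w + 6)/(w - 1)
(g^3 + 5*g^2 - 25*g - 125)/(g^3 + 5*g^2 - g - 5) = (g^2 - 25)/(g^2 - 1)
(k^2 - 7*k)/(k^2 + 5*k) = (k - 7)/(k + 5)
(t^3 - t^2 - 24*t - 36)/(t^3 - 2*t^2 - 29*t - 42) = (t - 6)/(t - 7)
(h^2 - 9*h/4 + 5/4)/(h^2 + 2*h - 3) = (h - 5/4)/(h + 3)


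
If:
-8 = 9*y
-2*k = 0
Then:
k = 0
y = -8/9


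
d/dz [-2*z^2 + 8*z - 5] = 8 - 4*z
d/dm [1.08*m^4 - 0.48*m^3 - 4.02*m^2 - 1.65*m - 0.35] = 4.32*m^3 - 1.44*m^2 - 8.04*m - 1.65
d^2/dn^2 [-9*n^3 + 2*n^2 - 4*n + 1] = 4 - 54*n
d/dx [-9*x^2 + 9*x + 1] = 9 - 18*x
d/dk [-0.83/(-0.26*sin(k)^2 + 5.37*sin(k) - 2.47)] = (4.4571 - 0.4316*sin(k))*cos(k)/(0.26*sin(k)^2 - 5.37*sin(k) + 2.47)^2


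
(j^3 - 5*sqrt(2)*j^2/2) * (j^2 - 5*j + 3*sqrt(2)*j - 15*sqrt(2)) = j^5 - 5*j^4 + sqrt(2)*j^4/2 - 15*j^3 - 5*sqrt(2)*j^3/2 + 75*j^2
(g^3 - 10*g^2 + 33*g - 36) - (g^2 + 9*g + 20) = g^3 - 11*g^2 + 24*g - 56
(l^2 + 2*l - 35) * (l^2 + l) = l^4 + 3*l^3 - 33*l^2 - 35*l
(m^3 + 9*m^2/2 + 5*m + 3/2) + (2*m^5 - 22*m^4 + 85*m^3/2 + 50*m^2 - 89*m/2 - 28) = 2*m^5 - 22*m^4 + 87*m^3/2 + 109*m^2/2 - 79*m/2 - 53/2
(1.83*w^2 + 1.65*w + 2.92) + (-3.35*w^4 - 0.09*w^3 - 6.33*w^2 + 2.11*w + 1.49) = -3.35*w^4 - 0.09*w^3 - 4.5*w^2 + 3.76*w + 4.41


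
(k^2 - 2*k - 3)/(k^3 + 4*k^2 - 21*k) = (k + 1)/(k*(k + 7))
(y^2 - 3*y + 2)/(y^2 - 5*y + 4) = (y - 2)/(y - 4)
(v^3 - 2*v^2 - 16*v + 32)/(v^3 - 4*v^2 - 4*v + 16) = (v + 4)/(v + 2)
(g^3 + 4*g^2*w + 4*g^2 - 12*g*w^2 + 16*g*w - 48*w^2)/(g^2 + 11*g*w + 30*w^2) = (g^2 - 2*g*w + 4*g - 8*w)/(g + 5*w)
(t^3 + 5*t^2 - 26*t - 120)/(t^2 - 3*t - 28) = (t^2 + t - 30)/(t - 7)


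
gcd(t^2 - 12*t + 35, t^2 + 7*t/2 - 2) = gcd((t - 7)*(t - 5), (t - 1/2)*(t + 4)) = 1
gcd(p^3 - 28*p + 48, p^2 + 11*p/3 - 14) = p + 6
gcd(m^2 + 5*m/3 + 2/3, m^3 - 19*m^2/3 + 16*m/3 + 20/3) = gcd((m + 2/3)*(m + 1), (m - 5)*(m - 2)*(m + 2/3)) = m + 2/3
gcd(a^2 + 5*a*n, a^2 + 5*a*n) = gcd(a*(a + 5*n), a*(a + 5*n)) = a^2 + 5*a*n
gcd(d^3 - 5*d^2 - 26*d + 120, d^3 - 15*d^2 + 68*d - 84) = d - 6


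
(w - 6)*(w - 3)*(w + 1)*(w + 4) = w^4 - 4*w^3 - 23*w^2 + 54*w + 72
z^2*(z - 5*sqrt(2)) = z^3 - 5*sqrt(2)*z^2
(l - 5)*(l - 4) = l^2 - 9*l + 20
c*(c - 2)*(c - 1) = c^3 - 3*c^2 + 2*c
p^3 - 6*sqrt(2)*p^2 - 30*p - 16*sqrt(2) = (p - 8*sqrt(2))*(p + sqrt(2))^2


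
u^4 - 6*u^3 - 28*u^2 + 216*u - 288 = (u - 6)*(u - 4)*(u - 2)*(u + 6)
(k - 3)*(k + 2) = k^2 - k - 6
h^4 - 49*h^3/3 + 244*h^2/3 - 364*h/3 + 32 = (h - 8)*(h - 6)*(h - 2)*(h - 1/3)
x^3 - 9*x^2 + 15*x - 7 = (x - 7)*(x - 1)^2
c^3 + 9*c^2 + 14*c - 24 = (c - 1)*(c + 4)*(c + 6)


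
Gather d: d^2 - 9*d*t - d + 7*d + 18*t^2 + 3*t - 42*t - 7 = d^2 + d*(6 - 9*t) + 18*t^2 - 39*t - 7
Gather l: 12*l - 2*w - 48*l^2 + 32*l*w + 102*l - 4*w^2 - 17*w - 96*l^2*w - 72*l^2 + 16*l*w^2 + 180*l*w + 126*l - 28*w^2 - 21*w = l^2*(-96*w - 120) + l*(16*w^2 + 212*w + 240) - 32*w^2 - 40*w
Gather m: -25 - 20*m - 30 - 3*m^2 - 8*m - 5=-3*m^2 - 28*m - 60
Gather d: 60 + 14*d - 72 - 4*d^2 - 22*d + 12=-4*d^2 - 8*d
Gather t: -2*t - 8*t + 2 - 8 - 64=-10*t - 70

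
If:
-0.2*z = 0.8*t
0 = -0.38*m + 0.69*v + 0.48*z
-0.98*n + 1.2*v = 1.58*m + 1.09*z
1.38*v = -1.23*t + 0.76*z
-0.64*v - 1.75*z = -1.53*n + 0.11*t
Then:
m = 0.00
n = 0.00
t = 0.00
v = 0.00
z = 0.00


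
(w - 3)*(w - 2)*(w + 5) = w^3 - 19*w + 30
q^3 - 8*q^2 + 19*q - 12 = (q - 4)*(q - 3)*(q - 1)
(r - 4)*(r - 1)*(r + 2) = r^3 - 3*r^2 - 6*r + 8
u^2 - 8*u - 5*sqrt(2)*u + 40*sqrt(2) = (u - 8)*(u - 5*sqrt(2))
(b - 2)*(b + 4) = b^2 + 2*b - 8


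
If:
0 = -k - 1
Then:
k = -1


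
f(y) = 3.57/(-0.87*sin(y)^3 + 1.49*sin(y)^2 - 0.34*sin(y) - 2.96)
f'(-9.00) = -1.04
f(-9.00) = -1.42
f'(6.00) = 0.63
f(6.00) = -1.31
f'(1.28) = -0.02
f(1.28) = -1.33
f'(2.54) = 0.19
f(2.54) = -1.26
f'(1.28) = -0.02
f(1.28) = -1.33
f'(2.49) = 0.18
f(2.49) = -1.27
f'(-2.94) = -0.46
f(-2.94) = -1.26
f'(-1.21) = 17.46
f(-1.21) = -5.71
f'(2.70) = 0.18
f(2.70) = -1.23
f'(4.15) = -7.73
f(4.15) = -3.31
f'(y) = 3.57*(2.61*sin(y)^2*cos(y) - 2.98*sin(y)*cos(y) + 0.34*cos(y))/(-0.87*sin(y)^3 + 1.49*sin(y)^2 - 0.34*sin(y) - 2.96)^2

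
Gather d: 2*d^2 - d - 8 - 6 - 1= 2*d^2 - d - 15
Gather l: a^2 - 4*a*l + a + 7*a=a^2 - 4*a*l + 8*a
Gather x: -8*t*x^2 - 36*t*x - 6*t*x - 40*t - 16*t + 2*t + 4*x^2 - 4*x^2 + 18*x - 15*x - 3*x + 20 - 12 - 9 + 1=-8*t*x^2 - 42*t*x - 54*t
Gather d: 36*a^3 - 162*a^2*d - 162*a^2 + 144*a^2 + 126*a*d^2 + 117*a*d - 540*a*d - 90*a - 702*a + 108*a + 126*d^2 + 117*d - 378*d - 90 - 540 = 36*a^3 - 18*a^2 - 684*a + d^2*(126*a + 126) + d*(-162*a^2 - 423*a - 261) - 630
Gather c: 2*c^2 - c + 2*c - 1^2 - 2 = 2*c^2 + c - 3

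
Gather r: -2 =-2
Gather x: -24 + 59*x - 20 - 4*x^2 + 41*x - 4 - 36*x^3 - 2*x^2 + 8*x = -36*x^3 - 6*x^2 + 108*x - 48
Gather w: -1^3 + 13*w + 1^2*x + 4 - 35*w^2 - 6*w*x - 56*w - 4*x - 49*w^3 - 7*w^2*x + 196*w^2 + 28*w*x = -49*w^3 + w^2*(161 - 7*x) + w*(22*x - 43) - 3*x + 3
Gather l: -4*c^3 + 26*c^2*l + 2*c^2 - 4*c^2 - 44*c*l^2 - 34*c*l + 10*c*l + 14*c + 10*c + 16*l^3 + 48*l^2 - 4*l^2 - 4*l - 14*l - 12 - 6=-4*c^3 - 2*c^2 + 24*c + 16*l^3 + l^2*(44 - 44*c) + l*(26*c^2 - 24*c - 18) - 18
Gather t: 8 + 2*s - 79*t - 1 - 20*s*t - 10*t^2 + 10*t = 2*s - 10*t^2 + t*(-20*s - 69) + 7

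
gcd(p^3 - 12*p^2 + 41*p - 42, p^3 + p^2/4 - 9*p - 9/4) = p - 3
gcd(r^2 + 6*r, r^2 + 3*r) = r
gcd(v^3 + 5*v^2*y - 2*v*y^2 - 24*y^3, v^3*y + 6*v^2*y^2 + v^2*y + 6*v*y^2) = 1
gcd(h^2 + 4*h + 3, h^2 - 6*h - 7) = h + 1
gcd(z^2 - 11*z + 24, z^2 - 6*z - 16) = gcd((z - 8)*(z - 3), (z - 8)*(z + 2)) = z - 8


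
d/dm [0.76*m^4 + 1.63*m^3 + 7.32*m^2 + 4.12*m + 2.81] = 3.04*m^3 + 4.89*m^2 + 14.64*m + 4.12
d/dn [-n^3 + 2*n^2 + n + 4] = -3*n^2 + 4*n + 1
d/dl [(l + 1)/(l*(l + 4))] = (-l^2 - 2*l - 4)/(l^2*(l^2 + 8*l + 16))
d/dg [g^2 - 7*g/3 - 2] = 2*g - 7/3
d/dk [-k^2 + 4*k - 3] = 4 - 2*k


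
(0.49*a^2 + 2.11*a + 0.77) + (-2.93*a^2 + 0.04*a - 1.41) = -2.44*a^2 + 2.15*a - 0.64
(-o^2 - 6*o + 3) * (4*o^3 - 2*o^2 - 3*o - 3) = -4*o^5 - 22*o^4 + 27*o^3 + 15*o^2 + 9*o - 9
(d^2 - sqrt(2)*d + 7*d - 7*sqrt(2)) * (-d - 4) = -d^3 - 11*d^2 + sqrt(2)*d^2 - 28*d + 11*sqrt(2)*d + 28*sqrt(2)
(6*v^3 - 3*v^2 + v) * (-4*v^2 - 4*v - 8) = -24*v^5 - 12*v^4 - 40*v^3 + 20*v^2 - 8*v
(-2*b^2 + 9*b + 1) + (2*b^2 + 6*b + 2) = 15*b + 3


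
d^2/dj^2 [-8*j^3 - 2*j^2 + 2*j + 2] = -48*j - 4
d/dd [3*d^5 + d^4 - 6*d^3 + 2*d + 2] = 15*d^4 + 4*d^3 - 18*d^2 + 2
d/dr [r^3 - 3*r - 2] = 3*r^2 - 3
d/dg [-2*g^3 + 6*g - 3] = 6 - 6*g^2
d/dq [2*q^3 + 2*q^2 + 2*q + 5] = 6*q^2 + 4*q + 2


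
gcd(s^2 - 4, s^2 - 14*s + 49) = 1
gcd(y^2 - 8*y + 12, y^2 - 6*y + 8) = y - 2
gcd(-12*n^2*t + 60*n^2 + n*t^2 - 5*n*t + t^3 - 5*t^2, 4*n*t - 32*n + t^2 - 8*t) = 4*n + t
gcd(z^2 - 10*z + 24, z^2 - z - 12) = z - 4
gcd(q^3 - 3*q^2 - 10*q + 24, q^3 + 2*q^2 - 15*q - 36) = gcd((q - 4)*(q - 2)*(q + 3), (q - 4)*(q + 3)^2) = q^2 - q - 12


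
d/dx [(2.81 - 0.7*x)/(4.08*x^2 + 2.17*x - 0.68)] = (2.856*x^2 - 22.9296*x - 5.6217)/(16.6464*x^4 + 17.7072*x^3 - 0.839900000000001*x^2 - 2.9512*x + 0.4624)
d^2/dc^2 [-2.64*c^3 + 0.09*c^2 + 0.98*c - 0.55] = 0.18 - 15.84*c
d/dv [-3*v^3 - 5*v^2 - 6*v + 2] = -9*v^2 - 10*v - 6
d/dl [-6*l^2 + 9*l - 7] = 9 - 12*l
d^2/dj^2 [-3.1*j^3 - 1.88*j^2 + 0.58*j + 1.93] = -18.6*j - 3.76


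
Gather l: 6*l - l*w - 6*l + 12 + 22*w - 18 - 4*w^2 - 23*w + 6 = -l*w - 4*w^2 - w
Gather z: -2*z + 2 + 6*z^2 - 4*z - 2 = 6*z^2 - 6*z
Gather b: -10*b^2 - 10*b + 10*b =-10*b^2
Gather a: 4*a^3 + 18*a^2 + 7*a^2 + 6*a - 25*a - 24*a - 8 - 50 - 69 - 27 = 4*a^3 + 25*a^2 - 43*a - 154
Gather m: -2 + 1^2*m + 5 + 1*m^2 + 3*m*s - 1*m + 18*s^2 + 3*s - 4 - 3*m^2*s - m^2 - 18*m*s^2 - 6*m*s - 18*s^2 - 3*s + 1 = -3*m^2*s + m*(-18*s^2 - 3*s)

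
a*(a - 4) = a^2 - 4*a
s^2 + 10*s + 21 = (s + 3)*(s + 7)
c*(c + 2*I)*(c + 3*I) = c^3 + 5*I*c^2 - 6*c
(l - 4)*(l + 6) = l^2 + 2*l - 24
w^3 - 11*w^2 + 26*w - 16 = (w - 8)*(w - 2)*(w - 1)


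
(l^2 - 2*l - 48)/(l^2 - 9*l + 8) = (l + 6)/(l - 1)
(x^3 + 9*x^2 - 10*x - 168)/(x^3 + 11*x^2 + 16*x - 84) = (x - 4)/(x - 2)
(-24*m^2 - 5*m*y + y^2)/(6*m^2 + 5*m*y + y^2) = (-8*m + y)/(2*m + y)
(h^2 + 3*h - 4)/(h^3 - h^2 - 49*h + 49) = (h + 4)/(h^2 - 49)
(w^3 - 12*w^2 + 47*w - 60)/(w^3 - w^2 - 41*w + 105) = (w - 4)/(w + 7)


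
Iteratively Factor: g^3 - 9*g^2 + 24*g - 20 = (g - 2)*(g^2 - 7*g + 10) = (g - 5)*(g - 2)*(g - 2)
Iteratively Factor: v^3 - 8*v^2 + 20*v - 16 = (v - 2)*(v^2 - 6*v + 8) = (v - 4)*(v - 2)*(v - 2)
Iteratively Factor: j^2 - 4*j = (j - 4)*(j)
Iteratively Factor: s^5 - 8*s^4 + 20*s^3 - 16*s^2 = (s - 4)*(s^4 - 4*s^3 + 4*s^2) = (s - 4)*(s - 2)*(s^3 - 2*s^2) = (s - 4)*(s - 2)^2*(s^2) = s*(s - 4)*(s - 2)^2*(s)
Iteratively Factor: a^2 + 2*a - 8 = (a - 2)*(a + 4)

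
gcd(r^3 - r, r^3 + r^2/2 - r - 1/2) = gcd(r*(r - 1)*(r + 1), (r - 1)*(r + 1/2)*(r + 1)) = r^2 - 1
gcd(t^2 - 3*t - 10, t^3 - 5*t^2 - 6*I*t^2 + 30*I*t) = t - 5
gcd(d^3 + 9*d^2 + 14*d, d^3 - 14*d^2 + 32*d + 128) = d + 2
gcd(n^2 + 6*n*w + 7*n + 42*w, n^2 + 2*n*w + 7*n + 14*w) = n + 7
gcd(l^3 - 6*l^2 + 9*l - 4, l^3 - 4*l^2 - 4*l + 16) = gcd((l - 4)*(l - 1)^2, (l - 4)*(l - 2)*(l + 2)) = l - 4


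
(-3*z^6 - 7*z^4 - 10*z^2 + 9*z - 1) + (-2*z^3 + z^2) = -3*z^6 - 7*z^4 - 2*z^3 - 9*z^2 + 9*z - 1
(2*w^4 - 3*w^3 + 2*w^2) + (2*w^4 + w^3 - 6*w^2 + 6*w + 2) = 4*w^4 - 2*w^3 - 4*w^2 + 6*w + 2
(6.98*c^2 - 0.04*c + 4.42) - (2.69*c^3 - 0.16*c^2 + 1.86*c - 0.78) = -2.69*c^3 + 7.14*c^2 - 1.9*c + 5.2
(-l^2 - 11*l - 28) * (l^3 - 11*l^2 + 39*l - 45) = -l^5 + 54*l^3 - 76*l^2 - 597*l + 1260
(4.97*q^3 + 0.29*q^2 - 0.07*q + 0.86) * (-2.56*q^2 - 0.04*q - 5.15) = -12.7232*q^5 - 0.9412*q^4 - 25.4279*q^3 - 3.6923*q^2 + 0.3261*q - 4.429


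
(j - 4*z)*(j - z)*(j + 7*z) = j^3 + 2*j^2*z - 31*j*z^2 + 28*z^3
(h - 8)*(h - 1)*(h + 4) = h^3 - 5*h^2 - 28*h + 32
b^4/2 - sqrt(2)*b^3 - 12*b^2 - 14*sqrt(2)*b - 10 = (b/2 + sqrt(2)/2)*(b - 5*sqrt(2))*(b + sqrt(2))^2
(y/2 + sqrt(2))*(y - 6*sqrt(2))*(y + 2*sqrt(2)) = y^3/2 - sqrt(2)*y^2 - 20*y - 24*sqrt(2)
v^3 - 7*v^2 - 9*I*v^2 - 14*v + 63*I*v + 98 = (v - 7)*(v - 7*I)*(v - 2*I)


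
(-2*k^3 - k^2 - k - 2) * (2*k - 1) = -4*k^4 - k^2 - 3*k + 2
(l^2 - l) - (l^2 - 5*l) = 4*l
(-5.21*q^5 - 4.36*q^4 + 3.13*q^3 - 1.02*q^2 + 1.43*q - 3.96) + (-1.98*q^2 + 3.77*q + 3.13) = -5.21*q^5 - 4.36*q^4 + 3.13*q^3 - 3.0*q^2 + 5.2*q - 0.83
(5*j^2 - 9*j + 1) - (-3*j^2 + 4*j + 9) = 8*j^2 - 13*j - 8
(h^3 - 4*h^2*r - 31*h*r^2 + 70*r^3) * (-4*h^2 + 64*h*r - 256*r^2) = -4*h^5 + 80*h^4*r - 388*h^3*r^2 - 1240*h^2*r^3 + 12416*h*r^4 - 17920*r^5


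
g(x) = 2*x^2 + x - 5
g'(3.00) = 13.00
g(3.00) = 16.00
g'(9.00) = 37.00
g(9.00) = 166.00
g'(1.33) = 6.32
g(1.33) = -0.13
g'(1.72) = 7.88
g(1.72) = 2.64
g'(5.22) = 21.88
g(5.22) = 54.72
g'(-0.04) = 0.84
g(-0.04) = -5.04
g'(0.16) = 1.64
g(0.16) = -4.79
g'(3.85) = 16.40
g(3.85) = 28.50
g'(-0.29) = -0.16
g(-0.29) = -5.12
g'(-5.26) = -20.04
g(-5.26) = 45.08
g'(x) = 4*x + 1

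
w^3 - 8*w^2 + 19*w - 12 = (w - 4)*(w - 3)*(w - 1)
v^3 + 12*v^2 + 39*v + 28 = (v + 1)*(v + 4)*(v + 7)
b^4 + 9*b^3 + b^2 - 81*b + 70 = (b - 2)*(b - 1)*(b + 5)*(b + 7)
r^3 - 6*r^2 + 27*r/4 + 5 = (r - 4)*(r - 5/2)*(r + 1/2)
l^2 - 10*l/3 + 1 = (l - 3)*(l - 1/3)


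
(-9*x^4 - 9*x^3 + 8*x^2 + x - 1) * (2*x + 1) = -18*x^5 - 27*x^4 + 7*x^3 + 10*x^2 - x - 1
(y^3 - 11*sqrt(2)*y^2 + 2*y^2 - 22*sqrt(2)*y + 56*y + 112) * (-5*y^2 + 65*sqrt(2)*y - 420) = -5*y^5 - 10*y^4 + 120*sqrt(2)*y^4 - 2130*y^3 + 240*sqrt(2)*y^3 - 4260*y^2 + 8260*sqrt(2)*y^2 - 23520*y + 16520*sqrt(2)*y - 47040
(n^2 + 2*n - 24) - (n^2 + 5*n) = -3*n - 24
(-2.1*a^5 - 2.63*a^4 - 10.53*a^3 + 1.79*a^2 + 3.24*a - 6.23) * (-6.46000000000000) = 13.566*a^5 + 16.9898*a^4 + 68.0238*a^3 - 11.5634*a^2 - 20.9304*a + 40.2458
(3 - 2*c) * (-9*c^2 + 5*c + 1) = 18*c^3 - 37*c^2 + 13*c + 3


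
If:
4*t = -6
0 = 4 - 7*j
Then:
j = 4/7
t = -3/2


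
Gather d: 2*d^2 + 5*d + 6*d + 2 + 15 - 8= 2*d^2 + 11*d + 9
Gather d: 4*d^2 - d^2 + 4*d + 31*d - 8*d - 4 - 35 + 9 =3*d^2 + 27*d - 30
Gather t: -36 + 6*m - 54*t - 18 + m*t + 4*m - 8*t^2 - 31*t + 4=10*m - 8*t^2 + t*(m - 85) - 50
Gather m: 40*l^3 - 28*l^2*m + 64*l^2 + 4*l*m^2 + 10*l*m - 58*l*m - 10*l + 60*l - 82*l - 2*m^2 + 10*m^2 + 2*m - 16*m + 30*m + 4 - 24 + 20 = 40*l^3 + 64*l^2 - 32*l + m^2*(4*l + 8) + m*(-28*l^2 - 48*l + 16)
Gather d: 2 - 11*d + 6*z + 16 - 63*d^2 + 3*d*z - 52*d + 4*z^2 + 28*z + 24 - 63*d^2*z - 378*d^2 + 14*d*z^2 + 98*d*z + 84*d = d^2*(-63*z - 441) + d*(14*z^2 + 101*z + 21) + 4*z^2 + 34*z + 42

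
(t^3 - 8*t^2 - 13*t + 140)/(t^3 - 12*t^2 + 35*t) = (t + 4)/t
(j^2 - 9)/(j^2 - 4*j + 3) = (j + 3)/(j - 1)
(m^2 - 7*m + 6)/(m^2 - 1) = (m - 6)/(m + 1)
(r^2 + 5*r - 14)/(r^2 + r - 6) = (r + 7)/(r + 3)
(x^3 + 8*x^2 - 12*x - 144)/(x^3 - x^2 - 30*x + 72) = (x + 6)/(x - 3)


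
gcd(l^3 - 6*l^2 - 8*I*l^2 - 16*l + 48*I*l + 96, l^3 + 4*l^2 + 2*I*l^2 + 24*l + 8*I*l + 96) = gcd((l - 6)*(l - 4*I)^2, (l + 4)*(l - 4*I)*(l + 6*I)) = l - 4*I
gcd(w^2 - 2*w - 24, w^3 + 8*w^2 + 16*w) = w + 4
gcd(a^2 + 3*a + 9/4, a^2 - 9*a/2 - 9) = a + 3/2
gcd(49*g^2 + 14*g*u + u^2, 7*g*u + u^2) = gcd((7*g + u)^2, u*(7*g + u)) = 7*g + u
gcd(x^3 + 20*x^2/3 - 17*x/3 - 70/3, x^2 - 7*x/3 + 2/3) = x - 2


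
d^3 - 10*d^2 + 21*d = d*(d - 7)*(d - 3)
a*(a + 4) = a^2 + 4*a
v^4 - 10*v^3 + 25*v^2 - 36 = (v - 6)*(v - 3)*(v - 2)*(v + 1)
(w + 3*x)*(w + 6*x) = w^2 + 9*w*x + 18*x^2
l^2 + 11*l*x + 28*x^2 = (l + 4*x)*(l + 7*x)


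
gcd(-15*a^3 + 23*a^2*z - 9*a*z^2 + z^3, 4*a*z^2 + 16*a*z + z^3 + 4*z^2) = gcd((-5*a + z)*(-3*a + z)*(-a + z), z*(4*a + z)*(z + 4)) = 1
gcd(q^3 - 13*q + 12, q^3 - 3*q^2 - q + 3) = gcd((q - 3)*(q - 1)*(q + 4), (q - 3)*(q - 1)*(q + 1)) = q^2 - 4*q + 3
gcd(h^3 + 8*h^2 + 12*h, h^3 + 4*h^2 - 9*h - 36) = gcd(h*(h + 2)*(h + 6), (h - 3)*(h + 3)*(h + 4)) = 1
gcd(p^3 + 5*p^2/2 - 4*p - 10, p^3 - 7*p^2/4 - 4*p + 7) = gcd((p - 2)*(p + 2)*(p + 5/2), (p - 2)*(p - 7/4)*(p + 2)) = p^2 - 4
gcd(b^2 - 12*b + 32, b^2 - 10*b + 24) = b - 4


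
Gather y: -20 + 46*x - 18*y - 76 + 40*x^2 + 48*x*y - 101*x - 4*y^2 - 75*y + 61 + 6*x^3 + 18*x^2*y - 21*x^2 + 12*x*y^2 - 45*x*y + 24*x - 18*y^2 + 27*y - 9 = 6*x^3 + 19*x^2 - 31*x + y^2*(12*x - 22) + y*(18*x^2 + 3*x - 66) - 44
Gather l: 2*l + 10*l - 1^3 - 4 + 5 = 12*l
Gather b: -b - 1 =-b - 1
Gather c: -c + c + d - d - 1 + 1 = 0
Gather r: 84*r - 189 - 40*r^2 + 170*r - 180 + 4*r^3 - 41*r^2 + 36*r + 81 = 4*r^3 - 81*r^2 + 290*r - 288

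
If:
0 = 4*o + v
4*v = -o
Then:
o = 0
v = 0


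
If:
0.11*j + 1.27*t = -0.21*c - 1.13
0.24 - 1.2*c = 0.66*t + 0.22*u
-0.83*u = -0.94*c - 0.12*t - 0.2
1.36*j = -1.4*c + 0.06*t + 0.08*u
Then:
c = 0.57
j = -0.59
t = -0.93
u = 0.76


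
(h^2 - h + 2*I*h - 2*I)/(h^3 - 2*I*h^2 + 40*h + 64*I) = (h - 1)/(h^2 - 4*I*h + 32)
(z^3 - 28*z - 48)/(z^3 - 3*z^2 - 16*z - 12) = (z + 4)/(z + 1)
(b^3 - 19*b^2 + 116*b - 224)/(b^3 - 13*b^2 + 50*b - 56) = (b - 8)/(b - 2)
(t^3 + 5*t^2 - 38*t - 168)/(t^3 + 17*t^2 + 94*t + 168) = (t - 6)/(t + 6)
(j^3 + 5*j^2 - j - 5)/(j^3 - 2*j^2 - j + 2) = (j + 5)/(j - 2)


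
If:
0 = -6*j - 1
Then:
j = -1/6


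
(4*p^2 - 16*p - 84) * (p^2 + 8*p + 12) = 4*p^4 + 16*p^3 - 164*p^2 - 864*p - 1008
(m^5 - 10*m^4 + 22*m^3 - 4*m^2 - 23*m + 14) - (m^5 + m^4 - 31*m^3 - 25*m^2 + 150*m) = -11*m^4 + 53*m^3 + 21*m^2 - 173*m + 14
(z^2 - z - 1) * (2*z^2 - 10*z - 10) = 2*z^4 - 12*z^3 - 2*z^2 + 20*z + 10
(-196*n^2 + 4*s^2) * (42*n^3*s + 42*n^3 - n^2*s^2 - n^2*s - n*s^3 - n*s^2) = -8232*n^5*s - 8232*n^5 + 196*n^4*s^2 + 196*n^4*s + 364*n^3*s^3 + 364*n^3*s^2 - 4*n^2*s^4 - 4*n^2*s^3 - 4*n*s^5 - 4*n*s^4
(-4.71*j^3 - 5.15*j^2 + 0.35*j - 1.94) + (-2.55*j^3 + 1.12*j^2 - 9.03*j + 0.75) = -7.26*j^3 - 4.03*j^2 - 8.68*j - 1.19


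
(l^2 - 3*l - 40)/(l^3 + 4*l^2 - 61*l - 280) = 1/(l + 7)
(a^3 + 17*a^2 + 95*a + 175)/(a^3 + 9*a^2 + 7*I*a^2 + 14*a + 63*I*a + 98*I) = (a^2 + 10*a + 25)/(a^2 + a*(2 + 7*I) + 14*I)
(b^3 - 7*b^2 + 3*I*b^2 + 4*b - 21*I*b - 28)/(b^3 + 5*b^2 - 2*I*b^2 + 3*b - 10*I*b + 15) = (b^3 + b^2*(-7 + 3*I) + b*(4 - 21*I) - 28)/(b^3 + b^2*(5 - 2*I) + b*(3 - 10*I) + 15)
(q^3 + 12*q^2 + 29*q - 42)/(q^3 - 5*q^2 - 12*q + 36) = (q^3 + 12*q^2 + 29*q - 42)/(q^3 - 5*q^2 - 12*q + 36)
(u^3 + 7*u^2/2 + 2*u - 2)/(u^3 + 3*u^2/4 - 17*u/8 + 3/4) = 4*(u + 2)/(4*u - 3)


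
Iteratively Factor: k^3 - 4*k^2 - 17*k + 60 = (k - 5)*(k^2 + k - 12) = (k - 5)*(k + 4)*(k - 3)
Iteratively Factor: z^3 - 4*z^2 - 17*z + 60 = (z - 3)*(z^2 - z - 20) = (z - 5)*(z - 3)*(z + 4)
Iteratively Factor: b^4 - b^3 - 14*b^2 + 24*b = (b - 2)*(b^3 + b^2 - 12*b) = b*(b - 2)*(b^2 + b - 12) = b*(b - 2)*(b + 4)*(b - 3)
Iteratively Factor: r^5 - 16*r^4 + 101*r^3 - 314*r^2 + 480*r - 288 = (r - 2)*(r^4 - 14*r^3 + 73*r^2 - 168*r + 144) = (r - 3)*(r - 2)*(r^3 - 11*r^2 + 40*r - 48) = (r - 4)*(r - 3)*(r - 2)*(r^2 - 7*r + 12) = (r - 4)*(r - 3)^2*(r - 2)*(r - 4)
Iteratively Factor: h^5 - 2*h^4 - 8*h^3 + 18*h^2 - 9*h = (h)*(h^4 - 2*h^3 - 8*h^2 + 18*h - 9) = h*(h - 1)*(h^3 - h^2 - 9*h + 9) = h*(h - 1)*(h + 3)*(h^2 - 4*h + 3) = h*(h - 3)*(h - 1)*(h + 3)*(h - 1)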